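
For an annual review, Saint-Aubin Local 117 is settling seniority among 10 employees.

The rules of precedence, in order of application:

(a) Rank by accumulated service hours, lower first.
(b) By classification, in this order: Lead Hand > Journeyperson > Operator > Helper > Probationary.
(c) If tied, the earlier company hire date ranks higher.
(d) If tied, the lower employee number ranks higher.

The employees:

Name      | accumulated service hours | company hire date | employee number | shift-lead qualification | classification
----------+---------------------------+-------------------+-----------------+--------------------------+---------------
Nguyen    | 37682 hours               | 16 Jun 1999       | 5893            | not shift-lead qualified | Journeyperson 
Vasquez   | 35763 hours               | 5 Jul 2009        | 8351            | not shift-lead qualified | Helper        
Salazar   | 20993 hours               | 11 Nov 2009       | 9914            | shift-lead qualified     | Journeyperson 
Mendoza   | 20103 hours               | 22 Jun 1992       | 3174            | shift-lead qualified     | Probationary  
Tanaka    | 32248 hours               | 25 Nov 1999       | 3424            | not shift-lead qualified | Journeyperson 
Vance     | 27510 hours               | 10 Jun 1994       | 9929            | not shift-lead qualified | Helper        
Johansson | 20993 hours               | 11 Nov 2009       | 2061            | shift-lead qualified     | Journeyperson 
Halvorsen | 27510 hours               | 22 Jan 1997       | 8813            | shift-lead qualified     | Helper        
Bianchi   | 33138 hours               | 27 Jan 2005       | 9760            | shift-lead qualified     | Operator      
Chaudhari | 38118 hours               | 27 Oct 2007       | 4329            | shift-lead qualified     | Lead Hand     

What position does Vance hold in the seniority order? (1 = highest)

By accumulated service hours (lower first): Mendoza (20103 hours); then Johansson and Salazar (both 20993 hours); then Vance and Halvorsen (both 27510 hours); then Tanaka (32248 hours); then Bianchi (33138 hours); then Vasquez (35763 hours); then Nguyen (37682 hours); then Chaudhari (38118 hours).
Johansson and Salazar are each Journeyperson, so the next rule applies.
Johansson and Salazar both have company hire date 11 Nov 2009, so the next rule applies.
Among Johansson and Salazar, by employee number (lower first): Johansson (2061) before Salazar (9914).
Vance and Halvorsen are each Helper, so the next rule applies.
Among Vance and Halvorsen, by company hire date (earlier first): Vance (10 Jun 1994) before Halvorsen (22 Jan 1997).
Order: Mendoza, Johansson, Salazar, Vance, Halvorsen, Tanaka, Bianchi, Vasquez, Nguyen, Chaudhari. So position 4.

4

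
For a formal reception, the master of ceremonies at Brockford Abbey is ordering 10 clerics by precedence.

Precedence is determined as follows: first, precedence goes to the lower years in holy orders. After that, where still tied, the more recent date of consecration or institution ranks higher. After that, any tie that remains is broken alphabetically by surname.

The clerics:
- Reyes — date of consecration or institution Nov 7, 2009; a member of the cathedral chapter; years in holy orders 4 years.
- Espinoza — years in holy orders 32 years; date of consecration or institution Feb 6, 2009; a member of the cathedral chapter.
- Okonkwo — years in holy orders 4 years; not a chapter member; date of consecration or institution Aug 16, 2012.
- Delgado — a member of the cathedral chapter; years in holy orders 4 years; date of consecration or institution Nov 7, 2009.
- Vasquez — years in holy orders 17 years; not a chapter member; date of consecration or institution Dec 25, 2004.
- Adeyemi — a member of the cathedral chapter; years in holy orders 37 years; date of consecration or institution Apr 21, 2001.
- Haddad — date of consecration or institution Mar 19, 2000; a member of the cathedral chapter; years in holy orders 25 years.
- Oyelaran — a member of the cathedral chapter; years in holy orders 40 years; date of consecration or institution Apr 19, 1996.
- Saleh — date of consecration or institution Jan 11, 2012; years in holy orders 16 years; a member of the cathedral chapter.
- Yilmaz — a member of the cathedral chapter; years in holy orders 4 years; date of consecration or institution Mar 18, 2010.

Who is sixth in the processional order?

By years in holy orders (lower first): Okonkwo, Yilmaz, Delgado and Reyes (each 4 years); then Saleh (16 years); then Vasquez (17 years); then Haddad (25 years); then Espinoza (32 years); then Adeyemi (37 years); then Oyelaran (40 years).
Among Okonkwo, Yilmaz, Delgado and Reyes, by date of consecration or institution (later first): Okonkwo (Aug 16, 2012) before Yilmaz (Mar 18, 2010) before Delgado and Reyes (Nov 7, 2009).
Among Delgado and Reyes, alphabetically by surname: Delgado before Reyes.
Order: Okonkwo, Yilmaz, Delgado, Reyes, Saleh, Vasquez, Haddad, Espinoza, Adeyemi, Oyelaran.

Vasquez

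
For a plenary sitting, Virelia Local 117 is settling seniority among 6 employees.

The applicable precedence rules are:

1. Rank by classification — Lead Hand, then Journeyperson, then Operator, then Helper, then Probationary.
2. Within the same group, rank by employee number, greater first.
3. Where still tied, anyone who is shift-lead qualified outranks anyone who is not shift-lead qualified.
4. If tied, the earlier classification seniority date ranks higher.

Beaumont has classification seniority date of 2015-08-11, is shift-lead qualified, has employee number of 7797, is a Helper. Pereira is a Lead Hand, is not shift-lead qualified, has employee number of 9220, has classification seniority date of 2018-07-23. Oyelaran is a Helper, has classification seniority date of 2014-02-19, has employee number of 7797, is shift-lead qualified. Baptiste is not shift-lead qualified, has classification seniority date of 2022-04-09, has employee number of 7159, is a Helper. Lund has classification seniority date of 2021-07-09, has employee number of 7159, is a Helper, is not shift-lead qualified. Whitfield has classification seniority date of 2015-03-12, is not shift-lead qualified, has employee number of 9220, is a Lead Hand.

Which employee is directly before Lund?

Beaumont

By classification: Whitfield and Pereira (Lead Hand); then Oyelaran, Beaumont, Lund and Baptiste (Helper).
Whitfield and Pereira both have employee number 9220, so the next rule applies.
Whitfield and Pereira are each not shift-lead qualified, so the next rule applies.
Among Whitfield and Pereira, by classification seniority date (earlier first): Whitfield (2015-03-12) before Pereira (2018-07-23).
Among Oyelaran, Beaumont, Lund and Baptiste, by employee number (higher first): Oyelaran and Beaumont (7797) before Lund and Baptiste (7159).
Oyelaran and Beaumont are each shift-lead qualified, so the next rule applies.
Among Oyelaran and Beaumont, by classification seniority date (earlier first): Oyelaran (2014-02-19) before Beaumont (2015-08-11).
Lund and Baptiste are each not shift-lead qualified, so the next rule applies.
Among Lund and Baptiste, by classification seniority date (earlier first): Lund (2021-07-09) before Baptiste (2022-04-09).
Order: Whitfield, Pereira, Oyelaran, Beaumont, Lund, Baptiste.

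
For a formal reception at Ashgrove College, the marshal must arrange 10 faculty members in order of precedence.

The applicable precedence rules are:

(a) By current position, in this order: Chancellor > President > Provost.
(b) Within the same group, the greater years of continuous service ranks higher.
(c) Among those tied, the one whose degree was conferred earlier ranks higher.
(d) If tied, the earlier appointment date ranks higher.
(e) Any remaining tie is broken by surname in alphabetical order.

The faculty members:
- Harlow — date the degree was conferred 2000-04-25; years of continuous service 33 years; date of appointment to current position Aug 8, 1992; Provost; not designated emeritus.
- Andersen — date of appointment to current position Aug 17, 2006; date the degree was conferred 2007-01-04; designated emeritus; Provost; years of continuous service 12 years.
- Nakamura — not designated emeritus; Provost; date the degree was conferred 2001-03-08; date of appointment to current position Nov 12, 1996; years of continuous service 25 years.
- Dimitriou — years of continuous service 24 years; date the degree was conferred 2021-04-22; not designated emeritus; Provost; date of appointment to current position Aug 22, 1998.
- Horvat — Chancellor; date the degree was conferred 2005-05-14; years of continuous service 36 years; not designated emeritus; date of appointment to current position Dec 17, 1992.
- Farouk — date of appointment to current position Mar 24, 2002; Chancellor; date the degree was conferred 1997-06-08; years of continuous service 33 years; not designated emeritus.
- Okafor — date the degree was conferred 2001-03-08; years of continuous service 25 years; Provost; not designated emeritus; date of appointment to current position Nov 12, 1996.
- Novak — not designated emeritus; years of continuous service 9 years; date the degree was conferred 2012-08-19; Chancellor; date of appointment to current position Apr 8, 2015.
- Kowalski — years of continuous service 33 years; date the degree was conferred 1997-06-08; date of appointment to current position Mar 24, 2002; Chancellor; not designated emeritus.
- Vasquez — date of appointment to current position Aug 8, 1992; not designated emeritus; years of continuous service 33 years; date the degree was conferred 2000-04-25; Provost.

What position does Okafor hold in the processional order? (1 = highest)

8

By current position: Horvat, Farouk, Kowalski and Novak (Chancellor); then Harlow, Vasquez, Nakamura, Okafor, Dimitriou and Andersen (Provost).
Among Horvat, Farouk, Kowalski and Novak, by years of continuous service (higher first): Horvat (36 years) before Farouk and Kowalski (33 years) before Novak (9 years).
Farouk and Kowalski both have date the degree was conferred 1997-06-08, so the next rule applies.
Farouk and Kowalski both have date of appointment to current position Mar 24, 2002, so the next rule applies.
Among Farouk and Kowalski, alphabetically by surname: Farouk before Kowalski.
Among Harlow, Vasquez, Nakamura, Okafor, Dimitriou and Andersen, by years of continuous service (higher first): Harlow and Vasquez (33 years) before Nakamura and Okafor (25 years) before Dimitriou (24 years) before Andersen (12 years).
Harlow and Vasquez both have date the degree was conferred 2000-04-25, so the next rule applies.
Harlow and Vasquez both have date of appointment to current position Aug 8, 1992, so the next rule applies.
Among Harlow and Vasquez, alphabetically by surname: Harlow before Vasquez.
Nakamura and Okafor both have date the degree was conferred 2001-03-08, so the next rule applies.
Nakamura and Okafor both have date of appointment to current position Nov 12, 1996, so the next rule applies.
Among Nakamura and Okafor, alphabetically by surname: Nakamura before Okafor.
Order: Horvat, Farouk, Kowalski, Novak, Harlow, Vasquez, Nakamura, Okafor, Dimitriou, Andersen. So position 8.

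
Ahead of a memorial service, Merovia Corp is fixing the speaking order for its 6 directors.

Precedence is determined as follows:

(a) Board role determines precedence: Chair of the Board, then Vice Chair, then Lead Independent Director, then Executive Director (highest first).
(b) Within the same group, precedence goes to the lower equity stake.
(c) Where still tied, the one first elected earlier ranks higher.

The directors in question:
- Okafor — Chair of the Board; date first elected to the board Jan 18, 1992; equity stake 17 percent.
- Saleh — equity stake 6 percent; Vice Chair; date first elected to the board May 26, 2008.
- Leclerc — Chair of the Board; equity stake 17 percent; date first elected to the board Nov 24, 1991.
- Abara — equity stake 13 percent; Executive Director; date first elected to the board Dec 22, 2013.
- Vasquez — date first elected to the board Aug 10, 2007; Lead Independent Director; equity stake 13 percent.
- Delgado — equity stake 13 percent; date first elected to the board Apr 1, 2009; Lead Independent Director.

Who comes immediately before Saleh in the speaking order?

By board role: Leclerc and Okafor (Chair of the Board); then Saleh (Vice Chair); then Vasquez and Delgado (Lead Independent Director); then Abara (Executive Director).
Leclerc and Okafor both have equity stake 17 percent, so the next rule applies.
Among Leclerc and Okafor, by date first elected to the board (earlier first): Leclerc (Nov 24, 1991) before Okafor (Jan 18, 1992).
Vasquez and Delgado both have equity stake 13 percent, so the next rule applies.
Among Vasquez and Delgado, by date first elected to the board (earlier first): Vasquez (Aug 10, 2007) before Delgado (Apr 1, 2009).
Order: Leclerc, Okafor, Saleh, Vasquez, Delgado, Abara.

Okafor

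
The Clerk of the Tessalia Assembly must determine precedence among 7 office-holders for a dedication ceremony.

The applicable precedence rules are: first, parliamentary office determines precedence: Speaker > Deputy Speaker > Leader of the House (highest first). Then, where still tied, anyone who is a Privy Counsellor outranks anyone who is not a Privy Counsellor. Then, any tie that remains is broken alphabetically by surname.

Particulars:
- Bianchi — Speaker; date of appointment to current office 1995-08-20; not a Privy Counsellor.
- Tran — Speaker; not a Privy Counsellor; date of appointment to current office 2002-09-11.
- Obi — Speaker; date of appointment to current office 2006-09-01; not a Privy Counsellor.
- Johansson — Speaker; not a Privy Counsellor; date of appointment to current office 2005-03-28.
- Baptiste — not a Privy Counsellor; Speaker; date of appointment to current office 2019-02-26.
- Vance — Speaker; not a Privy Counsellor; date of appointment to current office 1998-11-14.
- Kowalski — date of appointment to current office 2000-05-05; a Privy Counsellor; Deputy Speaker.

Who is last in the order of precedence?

By parliamentary office: Baptiste, Bianchi, Johansson, Obi, Tran and Vance (Speaker); then Kowalski (Deputy Speaker).
Baptiste, Bianchi, Johansson, Obi, Tran and Vance are each not a Privy Counsellor, so the next rule applies.
Among Baptiste, Bianchi, Johansson, Obi, Tran and Vance, alphabetically by surname: Baptiste before Bianchi before Johansson before Obi before Tran before Vance.
Order: Baptiste, Bianchi, Johansson, Obi, Tran, Vance, Kowalski.

Kowalski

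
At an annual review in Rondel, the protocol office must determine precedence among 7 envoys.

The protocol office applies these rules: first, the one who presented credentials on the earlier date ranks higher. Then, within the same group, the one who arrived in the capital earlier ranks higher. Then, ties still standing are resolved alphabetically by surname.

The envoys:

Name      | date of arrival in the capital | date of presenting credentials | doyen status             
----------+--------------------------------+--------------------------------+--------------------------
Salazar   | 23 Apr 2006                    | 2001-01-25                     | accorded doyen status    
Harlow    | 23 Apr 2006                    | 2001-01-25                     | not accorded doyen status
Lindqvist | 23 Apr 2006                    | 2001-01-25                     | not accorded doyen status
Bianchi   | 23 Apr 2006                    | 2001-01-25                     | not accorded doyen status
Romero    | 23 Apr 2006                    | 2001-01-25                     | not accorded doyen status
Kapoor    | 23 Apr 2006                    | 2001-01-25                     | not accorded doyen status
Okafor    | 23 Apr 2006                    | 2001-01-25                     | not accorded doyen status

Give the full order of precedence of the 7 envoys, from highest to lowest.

By date of presenting credentials (earlier first): Bianchi, Harlow, Kapoor, Lindqvist, Okafor, Romero and Salazar (each 2001-01-25).
Bianchi, Harlow, Kapoor, Lindqvist, Okafor, Romero and Salazar all have date of arrival in the capital 23 Apr 2006, so the next rule applies.
Among Bianchi, Harlow, Kapoor, Lindqvist, Okafor, Romero and Salazar, alphabetically by surname: Bianchi before Harlow before Kapoor before Lindqvist before Okafor before Romero before Salazar.
Full order: Bianchi, Harlow, Kapoor, Lindqvist, Okafor, Romero, Salazar.

Bianchi, Harlow, Kapoor, Lindqvist, Okafor, Romero, Salazar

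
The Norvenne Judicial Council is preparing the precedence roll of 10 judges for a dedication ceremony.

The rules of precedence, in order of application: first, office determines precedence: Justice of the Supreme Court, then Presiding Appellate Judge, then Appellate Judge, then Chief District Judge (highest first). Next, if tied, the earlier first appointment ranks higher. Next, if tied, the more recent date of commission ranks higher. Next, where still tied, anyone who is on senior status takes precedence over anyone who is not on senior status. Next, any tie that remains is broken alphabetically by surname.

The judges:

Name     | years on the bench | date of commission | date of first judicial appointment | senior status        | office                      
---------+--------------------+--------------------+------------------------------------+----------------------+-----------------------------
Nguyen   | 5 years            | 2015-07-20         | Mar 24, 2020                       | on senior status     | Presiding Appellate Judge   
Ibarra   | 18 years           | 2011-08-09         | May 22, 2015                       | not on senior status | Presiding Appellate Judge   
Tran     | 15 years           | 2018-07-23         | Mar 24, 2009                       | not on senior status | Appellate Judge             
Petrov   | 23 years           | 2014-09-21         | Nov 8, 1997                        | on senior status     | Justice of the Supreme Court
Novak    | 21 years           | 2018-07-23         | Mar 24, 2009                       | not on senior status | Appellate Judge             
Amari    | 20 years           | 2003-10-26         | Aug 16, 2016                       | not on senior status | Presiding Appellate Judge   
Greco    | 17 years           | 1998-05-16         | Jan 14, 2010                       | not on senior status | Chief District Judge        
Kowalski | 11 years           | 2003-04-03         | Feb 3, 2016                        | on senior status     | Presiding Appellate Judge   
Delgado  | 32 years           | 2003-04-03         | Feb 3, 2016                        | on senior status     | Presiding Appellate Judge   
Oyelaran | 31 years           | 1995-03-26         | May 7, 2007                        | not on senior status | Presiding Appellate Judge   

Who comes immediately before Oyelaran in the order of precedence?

Petrov

By office: Petrov (Justice of the Supreme Court); then Oyelaran, Ibarra, Delgado, Kowalski, Amari and Nguyen (Presiding Appellate Judge); then Novak and Tran (Appellate Judge); then Greco (Chief District Judge).
Among Oyelaran, Ibarra, Delgado, Kowalski, Amari and Nguyen, by date of first judicial appointment (earlier first): Oyelaran (May 7, 2007) before Ibarra (May 22, 2015) before Delgado and Kowalski (Feb 3, 2016) before Amari (Aug 16, 2016) before Nguyen (Mar 24, 2020).
Delgado and Kowalski both have date of commission 2003-04-03, so the next rule applies.
Delgado and Kowalski are each on senior status, so the next rule applies.
Among Delgado and Kowalski, alphabetically by surname: Delgado before Kowalski.
Novak and Tran both have date of first judicial appointment Mar 24, 2009, so the next rule applies.
Novak and Tran both have date of commission 2018-07-23, so the next rule applies.
Novak and Tran are each not on senior status, so the next rule applies.
Among Novak and Tran, alphabetically by surname: Novak before Tran.
Order: Petrov, Oyelaran, Ibarra, Delgado, Kowalski, Amari, Nguyen, Novak, Tran, Greco.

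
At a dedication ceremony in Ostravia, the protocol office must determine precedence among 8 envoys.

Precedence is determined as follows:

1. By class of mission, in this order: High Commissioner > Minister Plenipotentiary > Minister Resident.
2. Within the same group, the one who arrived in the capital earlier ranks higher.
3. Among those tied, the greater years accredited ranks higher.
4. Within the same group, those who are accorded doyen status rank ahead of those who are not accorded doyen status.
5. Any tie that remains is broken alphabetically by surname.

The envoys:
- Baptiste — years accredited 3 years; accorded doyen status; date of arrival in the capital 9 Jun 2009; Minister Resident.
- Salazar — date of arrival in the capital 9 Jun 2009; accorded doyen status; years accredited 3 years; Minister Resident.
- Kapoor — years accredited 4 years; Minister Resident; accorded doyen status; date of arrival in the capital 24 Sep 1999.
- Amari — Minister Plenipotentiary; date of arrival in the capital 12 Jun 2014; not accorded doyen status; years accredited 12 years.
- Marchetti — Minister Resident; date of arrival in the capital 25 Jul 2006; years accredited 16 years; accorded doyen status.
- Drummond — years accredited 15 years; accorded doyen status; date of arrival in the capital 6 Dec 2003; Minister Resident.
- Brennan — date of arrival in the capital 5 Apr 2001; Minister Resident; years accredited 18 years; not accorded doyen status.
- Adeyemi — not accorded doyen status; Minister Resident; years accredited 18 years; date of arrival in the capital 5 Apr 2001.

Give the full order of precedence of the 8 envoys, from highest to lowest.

Amari, Kapoor, Adeyemi, Brennan, Drummond, Marchetti, Baptiste, Salazar

By class of mission: Amari (Minister Plenipotentiary); then Kapoor, Adeyemi, Brennan, Drummond, Marchetti, Baptiste and Salazar (Minister Resident).
Among Kapoor, Adeyemi, Brennan, Drummond, Marchetti, Baptiste and Salazar, by date of arrival in the capital (earlier first): Kapoor (24 Sep 1999) before Adeyemi and Brennan (5 Apr 2001) before Drummond (6 Dec 2003) before Marchetti (25 Jul 2006) before Baptiste and Salazar (9 Jun 2009).
Adeyemi and Brennan both have years accredited 18 years, so the next rule applies.
Adeyemi and Brennan are each not accorded doyen status, so the next rule applies.
Among Adeyemi and Brennan, alphabetically by surname: Adeyemi before Brennan.
Baptiste and Salazar both have years accredited 3 years, so the next rule applies.
Baptiste and Salazar are each accorded doyen status, so the next rule applies.
Among Baptiste and Salazar, alphabetically by surname: Baptiste before Salazar.
Full order: Amari, Kapoor, Adeyemi, Brennan, Drummond, Marchetti, Baptiste, Salazar.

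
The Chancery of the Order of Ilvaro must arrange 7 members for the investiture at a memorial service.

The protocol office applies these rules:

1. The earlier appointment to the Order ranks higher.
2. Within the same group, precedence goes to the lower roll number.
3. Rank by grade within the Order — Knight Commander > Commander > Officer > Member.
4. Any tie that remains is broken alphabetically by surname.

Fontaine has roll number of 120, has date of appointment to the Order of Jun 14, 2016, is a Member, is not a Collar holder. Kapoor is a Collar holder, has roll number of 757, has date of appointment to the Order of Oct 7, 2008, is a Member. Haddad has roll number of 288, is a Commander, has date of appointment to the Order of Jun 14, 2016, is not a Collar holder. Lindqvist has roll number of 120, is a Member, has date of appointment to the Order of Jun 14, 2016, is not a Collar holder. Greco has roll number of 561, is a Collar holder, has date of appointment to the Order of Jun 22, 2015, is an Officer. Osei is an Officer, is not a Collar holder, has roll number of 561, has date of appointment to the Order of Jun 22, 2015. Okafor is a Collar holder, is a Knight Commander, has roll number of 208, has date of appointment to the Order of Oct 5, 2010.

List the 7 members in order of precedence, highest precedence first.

By date of appointment to the Order (earlier first): Kapoor (Oct 7, 2008); then Okafor (Oct 5, 2010); then Greco and Osei (both Jun 22, 2015); then Fontaine, Lindqvist and Haddad (each Jun 14, 2016).
Greco and Osei both have roll number 561, so the next rule applies.
Greco and Osei are each Officer, so the next rule applies.
Among Greco and Osei, alphabetically by surname: Greco before Osei.
Among Fontaine, Lindqvist and Haddad, by roll number (lower first): Fontaine and Lindqvist (120) before Haddad (288).
Fontaine and Lindqvist are each Member, so the next rule applies.
Among Fontaine and Lindqvist, alphabetically by surname: Fontaine before Lindqvist.
Full order: Kapoor, Okafor, Greco, Osei, Fontaine, Lindqvist, Haddad.

Kapoor, Okafor, Greco, Osei, Fontaine, Lindqvist, Haddad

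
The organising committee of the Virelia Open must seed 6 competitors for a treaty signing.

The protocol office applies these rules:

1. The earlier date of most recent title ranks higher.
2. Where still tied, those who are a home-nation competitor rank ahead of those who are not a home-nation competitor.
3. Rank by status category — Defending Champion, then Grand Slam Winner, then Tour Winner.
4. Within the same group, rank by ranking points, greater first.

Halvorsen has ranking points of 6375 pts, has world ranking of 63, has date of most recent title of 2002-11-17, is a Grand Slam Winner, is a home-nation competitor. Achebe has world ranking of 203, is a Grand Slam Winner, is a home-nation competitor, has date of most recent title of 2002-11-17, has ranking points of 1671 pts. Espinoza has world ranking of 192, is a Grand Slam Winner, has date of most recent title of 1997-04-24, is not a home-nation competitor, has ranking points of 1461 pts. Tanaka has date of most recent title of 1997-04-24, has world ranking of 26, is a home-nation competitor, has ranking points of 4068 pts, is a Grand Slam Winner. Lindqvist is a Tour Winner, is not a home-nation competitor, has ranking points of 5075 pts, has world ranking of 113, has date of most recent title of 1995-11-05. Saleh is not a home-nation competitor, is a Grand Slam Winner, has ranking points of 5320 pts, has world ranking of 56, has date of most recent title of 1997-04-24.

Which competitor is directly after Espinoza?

Halvorsen

By date of most recent title (earlier first): Lindqvist (1995-11-05); then Tanaka, Saleh and Espinoza (each 1997-04-24); then Halvorsen and Achebe (both 2002-11-17).
Among Tanaka, Saleh and Espinoza, a home-nation competitor before not a home-nation competitor: Tanaka (a home-nation competitor) before Saleh and Espinoza (not a home-nation competitor).
Saleh and Espinoza are each Grand Slam Winner, so the next rule applies.
Among Saleh and Espinoza, by ranking points (higher first): Saleh (5320 pts) before Espinoza (1461 pts).
Halvorsen and Achebe are each a home-nation competitor, so the next rule applies.
Halvorsen and Achebe are each Grand Slam Winner, so the next rule applies.
Among Halvorsen and Achebe, by ranking points (higher first): Halvorsen (6375 pts) before Achebe (1671 pts).
Order: Lindqvist, Tanaka, Saleh, Espinoza, Halvorsen, Achebe.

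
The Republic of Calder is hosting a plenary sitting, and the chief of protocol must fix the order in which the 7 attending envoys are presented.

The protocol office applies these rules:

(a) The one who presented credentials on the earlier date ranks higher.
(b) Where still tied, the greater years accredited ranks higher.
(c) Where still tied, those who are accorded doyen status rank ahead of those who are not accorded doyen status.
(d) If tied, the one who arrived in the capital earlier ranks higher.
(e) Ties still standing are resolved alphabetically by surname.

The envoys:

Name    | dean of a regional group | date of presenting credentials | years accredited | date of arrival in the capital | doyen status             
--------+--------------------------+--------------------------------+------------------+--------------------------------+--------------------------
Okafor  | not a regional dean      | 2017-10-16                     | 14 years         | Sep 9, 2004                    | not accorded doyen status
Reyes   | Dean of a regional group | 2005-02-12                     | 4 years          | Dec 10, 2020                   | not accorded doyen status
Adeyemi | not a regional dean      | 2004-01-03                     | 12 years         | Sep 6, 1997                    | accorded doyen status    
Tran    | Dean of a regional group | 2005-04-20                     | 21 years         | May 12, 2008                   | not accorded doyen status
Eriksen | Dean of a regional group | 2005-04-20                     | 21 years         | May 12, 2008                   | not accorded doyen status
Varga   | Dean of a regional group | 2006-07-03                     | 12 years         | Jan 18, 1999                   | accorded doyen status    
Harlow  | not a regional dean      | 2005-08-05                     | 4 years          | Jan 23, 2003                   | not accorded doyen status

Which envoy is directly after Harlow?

Varga

By date of presenting credentials (earlier first): Adeyemi (2004-01-03); then Reyes (2005-02-12); then Eriksen and Tran (both 2005-04-20); then Harlow (2005-08-05); then Varga (2006-07-03); then Okafor (2017-10-16).
Eriksen and Tran both have years accredited 21 years, so the next rule applies.
Eriksen and Tran are each not accorded doyen status, so the next rule applies.
Eriksen and Tran both have date of arrival in the capital May 12, 2008, so the next rule applies.
Among Eriksen and Tran, alphabetically by surname: Eriksen before Tran.
Order: Adeyemi, Reyes, Eriksen, Tran, Harlow, Varga, Okafor.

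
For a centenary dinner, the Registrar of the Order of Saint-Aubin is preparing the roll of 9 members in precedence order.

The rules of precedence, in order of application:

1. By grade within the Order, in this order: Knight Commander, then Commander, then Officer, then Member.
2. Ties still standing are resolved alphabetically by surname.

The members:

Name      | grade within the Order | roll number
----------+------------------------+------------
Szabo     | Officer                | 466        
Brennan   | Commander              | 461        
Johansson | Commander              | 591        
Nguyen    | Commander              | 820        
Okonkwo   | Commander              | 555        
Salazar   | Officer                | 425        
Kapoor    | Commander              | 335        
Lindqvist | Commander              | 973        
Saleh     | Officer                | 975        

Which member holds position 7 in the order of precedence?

By grade within the Order: Brennan, Johansson, Kapoor, Lindqvist, Nguyen and Okonkwo (Commander); then Salazar, Saleh and Szabo (Officer).
Among Brennan, Johansson, Kapoor, Lindqvist, Nguyen and Okonkwo, alphabetically by surname: Brennan before Johansson before Kapoor before Lindqvist before Nguyen before Okonkwo.
Among Salazar, Saleh and Szabo, alphabetically by surname: Salazar before Saleh before Szabo.
Order: Brennan, Johansson, Kapoor, Lindqvist, Nguyen, Okonkwo, Salazar, Saleh, Szabo.

Salazar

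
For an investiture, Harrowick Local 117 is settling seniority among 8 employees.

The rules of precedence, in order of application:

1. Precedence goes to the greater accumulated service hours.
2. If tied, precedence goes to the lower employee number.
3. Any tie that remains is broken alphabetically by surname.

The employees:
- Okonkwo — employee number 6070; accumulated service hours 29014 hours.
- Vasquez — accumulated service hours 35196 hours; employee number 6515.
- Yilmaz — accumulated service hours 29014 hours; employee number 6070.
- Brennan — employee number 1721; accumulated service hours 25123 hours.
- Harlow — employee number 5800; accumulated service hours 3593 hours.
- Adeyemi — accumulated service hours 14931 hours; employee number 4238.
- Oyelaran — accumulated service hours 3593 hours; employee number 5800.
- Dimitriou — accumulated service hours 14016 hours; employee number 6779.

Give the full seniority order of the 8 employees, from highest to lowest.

By accumulated service hours (higher first): Vasquez (35196 hours); then Okonkwo and Yilmaz (both 29014 hours); then Brennan (25123 hours); then Adeyemi (14931 hours); then Dimitriou (14016 hours); then Harlow and Oyelaran (both 3593 hours).
Okonkwo and Yilmaz both have employee number 6070, so the next rule applies.
Among Okonkwo and Yilmaz, alphabetically by surname: Okonkwo before Yilmaz.
Harlow and Oyelaran both have employee number 5800, so the next rule applies.
Among Harlow and Oyelaran, alphabetically by surname: Harlow before Oyelaran.
Full order: Vasquez, Okonkwo, Yilmaz, Brennan, Adeyemi, Dimitriou, Harlow, Oyelaran.

Vasquez, Okonkwo, Yilmaz, Brennan, Adeyemi, Dimitriou, Harlow, Oyelaran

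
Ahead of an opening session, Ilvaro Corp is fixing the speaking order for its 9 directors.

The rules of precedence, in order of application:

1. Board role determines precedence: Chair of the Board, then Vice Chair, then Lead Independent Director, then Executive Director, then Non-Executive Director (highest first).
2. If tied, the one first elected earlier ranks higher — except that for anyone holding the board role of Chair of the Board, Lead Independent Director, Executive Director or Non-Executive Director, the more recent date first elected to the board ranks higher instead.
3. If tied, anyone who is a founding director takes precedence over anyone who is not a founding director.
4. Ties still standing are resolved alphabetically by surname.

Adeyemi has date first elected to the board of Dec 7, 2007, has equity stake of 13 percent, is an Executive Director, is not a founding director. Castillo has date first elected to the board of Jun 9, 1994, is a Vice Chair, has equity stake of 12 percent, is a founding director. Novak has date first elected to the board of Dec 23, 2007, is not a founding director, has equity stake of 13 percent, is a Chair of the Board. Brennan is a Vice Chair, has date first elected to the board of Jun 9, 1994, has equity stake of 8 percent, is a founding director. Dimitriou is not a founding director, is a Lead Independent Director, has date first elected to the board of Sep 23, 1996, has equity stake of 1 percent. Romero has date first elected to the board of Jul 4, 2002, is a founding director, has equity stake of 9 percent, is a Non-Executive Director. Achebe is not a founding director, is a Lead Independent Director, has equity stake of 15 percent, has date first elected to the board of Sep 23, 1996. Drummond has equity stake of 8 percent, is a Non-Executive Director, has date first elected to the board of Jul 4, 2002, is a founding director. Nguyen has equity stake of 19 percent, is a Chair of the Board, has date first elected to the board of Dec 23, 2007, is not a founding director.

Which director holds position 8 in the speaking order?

By board role: Nguyen and Novak (Chair of the Board); then Brennan and Castillo (Vice Chair); then Achebe and Dimitriou (Lead Independent Director); then Adeyemi (Executive Director); then Drummond and Romero (Non-Executive Director).
Nguyen and Novak both have date first elected to the board Dec 23, 2007, so the next rule applies.
Nguyen and Novak are each not a founding director, so the next rule applies.
Among Nguyen and Novak, alphabetically by surname: Nguyen before Novak.
Brennan and Castillo both have date first elected to the board Jun 9, 1994, so the next rule applies.
Brennan and Castillo are each a founding director, so the next rule applies.
Among Brennan and Castillo, alphabetically by surname: Brennan before Castillo.
Achebe and Dimitriou both have date first elected to the board Sep 23, 1996, so the next rule applies.
Achebe and Dimitriou are each not a founding director, so the next rule applies.
Among Achebe and Dimitriou, alphabetically by surname: Achebe before Dimitriou.
Drummond and Romero both have date first elected to the board Jul 4, 2002, so the next rule applies.
Drummond and Romero are each a founding director, so the next rule applies.
Among Drummond and Romero, alphabetically by surname: Drummond before Romero.
Order: Nguyen, Novak, Brennan, Castillo, Achebe, Dimitriou, Adeyemi, Drummond, Romero.

Drummond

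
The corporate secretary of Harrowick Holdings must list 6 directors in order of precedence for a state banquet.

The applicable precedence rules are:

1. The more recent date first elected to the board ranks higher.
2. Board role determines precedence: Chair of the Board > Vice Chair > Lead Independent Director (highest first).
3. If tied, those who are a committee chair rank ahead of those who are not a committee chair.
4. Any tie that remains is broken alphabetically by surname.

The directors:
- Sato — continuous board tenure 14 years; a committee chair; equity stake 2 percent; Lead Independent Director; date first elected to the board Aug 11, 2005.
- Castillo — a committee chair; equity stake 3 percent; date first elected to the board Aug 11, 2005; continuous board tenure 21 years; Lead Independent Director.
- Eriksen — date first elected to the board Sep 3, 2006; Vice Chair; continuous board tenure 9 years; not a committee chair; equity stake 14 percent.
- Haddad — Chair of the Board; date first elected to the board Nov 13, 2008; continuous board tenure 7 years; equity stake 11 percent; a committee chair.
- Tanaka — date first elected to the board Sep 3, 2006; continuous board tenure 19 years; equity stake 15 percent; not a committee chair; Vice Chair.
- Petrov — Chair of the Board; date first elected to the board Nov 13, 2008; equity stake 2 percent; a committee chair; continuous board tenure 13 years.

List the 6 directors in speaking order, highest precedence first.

By date first elected to the board (later first): Haddad and Petrov (both Nov 13, 2008); then Eriksen and Tanaka (both Sep 3, 2006); then Castillo and Sato (both Aug 11, 2005).
Haddad and Petrov are each Chair of the Board, so the next rule applies.
Haddad and Petrov are each a committee chair, so the next rule applies.
Among Haddad and Petrov, alphabetically by surname: Haddad before Petrov.
Eriksen and Tanaka are each Vice Chair, so the next rule applies.
Eriksen and Tanaka are each not a committee chair, so the next rule applies.
Among Eriksen and Tanaka, alphabetically by surname: Eriksen before Tanaka.
Castillo and Sato are each Lead Independent Director, so the next rule applies.
Castillo and Sato are each a committee chair, so the next rule applies.
Among Castillo and Sato, alphabetically by surname: Castillo before Sato.
Full order: Haddad, Petrov, Eriksen, Tanaka, Castillo, Sato.

Haddad, Petrov, Eriksen, Tanaka, Castillo, Sato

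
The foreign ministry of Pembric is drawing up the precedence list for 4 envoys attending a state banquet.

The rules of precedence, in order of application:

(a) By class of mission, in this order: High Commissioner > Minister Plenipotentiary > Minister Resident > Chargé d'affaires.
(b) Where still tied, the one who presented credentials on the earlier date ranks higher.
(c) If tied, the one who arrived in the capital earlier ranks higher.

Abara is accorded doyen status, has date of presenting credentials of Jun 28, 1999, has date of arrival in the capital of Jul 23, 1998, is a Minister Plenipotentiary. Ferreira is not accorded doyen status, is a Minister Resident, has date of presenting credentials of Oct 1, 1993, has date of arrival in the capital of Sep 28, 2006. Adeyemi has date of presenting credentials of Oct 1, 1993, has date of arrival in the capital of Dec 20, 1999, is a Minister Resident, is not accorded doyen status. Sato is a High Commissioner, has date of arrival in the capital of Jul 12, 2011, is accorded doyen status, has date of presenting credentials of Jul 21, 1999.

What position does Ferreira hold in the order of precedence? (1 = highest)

By class of mission: Sato (High Commissioner); then Abara (Minister Plenipotentiary); then Adeyemi and Ferreira (Minister Resident).
Adeyemi and Ferreira both have date of presenting credentials Oct 1, 1993, so the next rule applies.
Among Adeyemi and Ferreira, by date of arrival in the capital (earlier first): Adeyemi (Dec 20, 1999) before Ferreira (Sep 28, 2006).
Order: Sato, Abara, Adeyemi, Ferreira. So position 4.

4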